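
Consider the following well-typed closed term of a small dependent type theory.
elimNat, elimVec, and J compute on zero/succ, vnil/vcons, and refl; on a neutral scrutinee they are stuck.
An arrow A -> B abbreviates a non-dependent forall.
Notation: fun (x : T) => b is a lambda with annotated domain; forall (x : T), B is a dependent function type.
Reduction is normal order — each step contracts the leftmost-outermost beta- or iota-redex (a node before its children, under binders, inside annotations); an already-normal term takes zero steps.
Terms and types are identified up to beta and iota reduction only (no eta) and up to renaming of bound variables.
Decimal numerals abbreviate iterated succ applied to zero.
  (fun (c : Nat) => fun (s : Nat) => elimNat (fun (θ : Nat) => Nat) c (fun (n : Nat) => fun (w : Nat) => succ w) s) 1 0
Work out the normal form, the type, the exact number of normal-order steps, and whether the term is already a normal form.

normal form:
  1
type:
  Nat
reduction steps (normal order): 3
started in normal form: no
first redex: a beta-redex


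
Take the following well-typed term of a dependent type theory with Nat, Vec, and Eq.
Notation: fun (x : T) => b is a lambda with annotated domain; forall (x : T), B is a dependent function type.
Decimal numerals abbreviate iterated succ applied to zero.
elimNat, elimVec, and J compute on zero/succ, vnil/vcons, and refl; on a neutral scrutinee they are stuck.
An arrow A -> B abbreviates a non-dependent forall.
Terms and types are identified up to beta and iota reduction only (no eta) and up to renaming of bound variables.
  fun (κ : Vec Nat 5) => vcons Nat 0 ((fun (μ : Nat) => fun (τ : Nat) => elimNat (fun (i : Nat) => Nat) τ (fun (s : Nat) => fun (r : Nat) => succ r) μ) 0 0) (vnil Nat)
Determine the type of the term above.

type:
  Vec Nat 5 -> Vec Nat 1


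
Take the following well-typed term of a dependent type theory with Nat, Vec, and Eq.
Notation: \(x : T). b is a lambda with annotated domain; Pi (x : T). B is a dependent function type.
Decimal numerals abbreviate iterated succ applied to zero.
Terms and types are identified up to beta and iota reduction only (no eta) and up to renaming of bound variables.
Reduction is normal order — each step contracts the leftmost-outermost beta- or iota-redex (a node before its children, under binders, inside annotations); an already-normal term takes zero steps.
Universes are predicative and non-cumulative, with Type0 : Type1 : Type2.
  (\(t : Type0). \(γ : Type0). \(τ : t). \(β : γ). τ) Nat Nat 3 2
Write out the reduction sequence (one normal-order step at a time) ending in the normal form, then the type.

normal-order reduction sequence:
  (\(t : Type0). \(γ : Type0). \(τ : t). \(β : γ). τ) Nat Nat 3 2
  ~> (\(t : Type0). \(γ : Nat). \(τ : t). γ) Nat 3 2
  ~> (\(t : Nat). \(γ : Nat). t) 3 2
  ~> (\(t : Nat). 3) 2
  ~> 3
the term's type:
  Nat


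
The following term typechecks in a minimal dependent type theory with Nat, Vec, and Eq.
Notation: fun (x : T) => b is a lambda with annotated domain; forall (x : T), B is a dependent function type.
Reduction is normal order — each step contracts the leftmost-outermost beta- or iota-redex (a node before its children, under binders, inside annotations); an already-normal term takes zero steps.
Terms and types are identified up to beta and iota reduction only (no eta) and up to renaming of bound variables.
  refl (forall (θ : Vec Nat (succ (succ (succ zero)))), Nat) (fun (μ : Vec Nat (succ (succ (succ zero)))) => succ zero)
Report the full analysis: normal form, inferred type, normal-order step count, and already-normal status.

normal form:
  refl (forall (θ : Vec Nat (succ (succ (succ zero)))), Nat) (fun (μ : Vec Nat (succ (succ (succ zero)))) => succ zero)
inferred type:
  Eq (forall (θ : Vec Nat (succ (succ (succ zero)))), Nat) (fun (μ : Vec Nat (succ (succ (succ zero)))) => succ zero) (fun (p : Vec Nat (succ (succ (succ zero)))) => succ zero)
steps to reach normal form (normal order): 0
already normal: yes


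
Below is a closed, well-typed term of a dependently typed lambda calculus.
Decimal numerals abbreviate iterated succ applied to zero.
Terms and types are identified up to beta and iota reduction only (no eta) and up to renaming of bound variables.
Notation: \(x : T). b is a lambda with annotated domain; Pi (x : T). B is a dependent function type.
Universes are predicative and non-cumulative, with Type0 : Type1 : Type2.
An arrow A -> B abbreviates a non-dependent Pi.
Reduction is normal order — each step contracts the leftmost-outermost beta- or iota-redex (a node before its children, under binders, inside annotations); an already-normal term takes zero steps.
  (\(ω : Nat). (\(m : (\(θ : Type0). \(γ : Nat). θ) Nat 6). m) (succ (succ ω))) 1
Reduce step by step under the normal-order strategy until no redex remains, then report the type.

normal-order reduction sequence:
  (\(ω : Nat). (\(m : (\(θ : Type0). \(γ : Nat). θ) Nat 6). m) (succ (succ ω))) 1
  ~> (\(ω : (\(m : Type0). \(θ : Nat). m) Nat 6). ω) 3
  ~> 3
the term's type:
  Nat


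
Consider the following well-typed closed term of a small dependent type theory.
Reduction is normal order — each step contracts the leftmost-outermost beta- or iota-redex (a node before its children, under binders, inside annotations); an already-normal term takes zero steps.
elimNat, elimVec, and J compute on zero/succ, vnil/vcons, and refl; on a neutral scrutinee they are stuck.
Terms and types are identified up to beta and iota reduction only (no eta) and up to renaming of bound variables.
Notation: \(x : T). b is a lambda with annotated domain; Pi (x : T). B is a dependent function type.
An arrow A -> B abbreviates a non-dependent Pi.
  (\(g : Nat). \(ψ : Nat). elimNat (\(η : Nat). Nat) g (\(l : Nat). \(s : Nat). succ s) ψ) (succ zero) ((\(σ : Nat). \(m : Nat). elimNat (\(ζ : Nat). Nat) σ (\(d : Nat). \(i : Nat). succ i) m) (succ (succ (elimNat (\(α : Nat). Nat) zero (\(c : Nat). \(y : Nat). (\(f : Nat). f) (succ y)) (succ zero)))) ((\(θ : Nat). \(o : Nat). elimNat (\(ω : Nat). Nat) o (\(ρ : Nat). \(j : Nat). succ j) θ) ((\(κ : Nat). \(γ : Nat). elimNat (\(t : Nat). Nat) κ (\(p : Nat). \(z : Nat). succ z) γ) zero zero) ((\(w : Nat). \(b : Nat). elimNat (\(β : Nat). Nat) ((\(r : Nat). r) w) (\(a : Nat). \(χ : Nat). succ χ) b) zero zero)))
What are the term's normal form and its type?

reduced normal form:
  succ (succ (succ (succ zero)))
inferred type:
  Nat


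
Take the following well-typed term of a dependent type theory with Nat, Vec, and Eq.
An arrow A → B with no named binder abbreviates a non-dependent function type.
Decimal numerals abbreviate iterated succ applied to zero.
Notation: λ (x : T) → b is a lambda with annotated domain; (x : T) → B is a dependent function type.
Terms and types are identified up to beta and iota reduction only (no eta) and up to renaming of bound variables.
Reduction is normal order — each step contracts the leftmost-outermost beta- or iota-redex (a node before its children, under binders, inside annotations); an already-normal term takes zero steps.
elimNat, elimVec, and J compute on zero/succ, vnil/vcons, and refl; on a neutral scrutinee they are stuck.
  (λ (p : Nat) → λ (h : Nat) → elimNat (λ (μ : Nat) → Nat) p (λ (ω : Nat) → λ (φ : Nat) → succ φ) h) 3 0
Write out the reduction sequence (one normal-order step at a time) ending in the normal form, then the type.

reduction (normal order):
  (λ (p : Nat) → λ (h : Nat) → elimNat (λ (μ : Nat) → Nat) p (λ (ω : Nat) → λ (φ : Nat) → succ φ) h) 3 0
  ~> (λ (p : Nat) → elimNat (λ (h : Nat) → Nat) 3 (λ (μ : Nat) → λ (ω : Nat) → succ ω) p) 0
  ~> elimNat (λ (p : Nat) → Nat) 3 (λ (h : Nat) → λ (μ : Nat) → succ μ) 0
  ~> 3
type:
  Nat


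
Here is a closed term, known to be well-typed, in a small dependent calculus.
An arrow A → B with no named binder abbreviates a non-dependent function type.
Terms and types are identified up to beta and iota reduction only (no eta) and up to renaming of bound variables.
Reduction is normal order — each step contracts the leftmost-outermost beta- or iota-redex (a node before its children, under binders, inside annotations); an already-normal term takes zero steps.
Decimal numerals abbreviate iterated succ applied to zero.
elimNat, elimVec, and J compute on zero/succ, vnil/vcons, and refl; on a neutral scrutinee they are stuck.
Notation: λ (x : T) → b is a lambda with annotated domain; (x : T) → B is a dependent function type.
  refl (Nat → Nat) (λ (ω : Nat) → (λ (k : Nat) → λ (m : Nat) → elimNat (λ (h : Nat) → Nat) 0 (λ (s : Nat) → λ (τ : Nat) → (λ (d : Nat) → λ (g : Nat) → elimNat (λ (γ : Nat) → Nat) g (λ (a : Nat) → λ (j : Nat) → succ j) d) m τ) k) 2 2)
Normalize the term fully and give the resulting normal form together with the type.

reduced normal form:
  refl (Nat → Nat) (λ (ω : Nat) → 4)
the term's type:
  Eq (Nat → Nat) (λ (ω : Nat) → 4) (λ (k : Nat) → 4)
observation: 27 normal-order steps normalize the term, beginning with a beta-redex.


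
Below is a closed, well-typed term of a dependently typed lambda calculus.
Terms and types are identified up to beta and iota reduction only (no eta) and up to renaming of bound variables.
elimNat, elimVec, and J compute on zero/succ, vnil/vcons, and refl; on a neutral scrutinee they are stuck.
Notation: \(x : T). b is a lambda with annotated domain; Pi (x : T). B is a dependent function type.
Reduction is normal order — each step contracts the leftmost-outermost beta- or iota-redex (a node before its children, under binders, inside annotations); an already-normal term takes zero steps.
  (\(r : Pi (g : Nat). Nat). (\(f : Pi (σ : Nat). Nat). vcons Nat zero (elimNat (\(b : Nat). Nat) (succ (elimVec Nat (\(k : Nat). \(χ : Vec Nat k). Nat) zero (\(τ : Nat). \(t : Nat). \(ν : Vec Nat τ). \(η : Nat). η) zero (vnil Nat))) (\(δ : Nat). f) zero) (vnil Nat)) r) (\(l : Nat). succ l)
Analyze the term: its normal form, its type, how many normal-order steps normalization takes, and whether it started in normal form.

resulting normal form:
  vcons Nat zero (succ zero) (vnil Nat)
type:
  Vec Nat (succ zero)
reduction steps (normal order): 4
already normal: no
first redex: a beta-redex


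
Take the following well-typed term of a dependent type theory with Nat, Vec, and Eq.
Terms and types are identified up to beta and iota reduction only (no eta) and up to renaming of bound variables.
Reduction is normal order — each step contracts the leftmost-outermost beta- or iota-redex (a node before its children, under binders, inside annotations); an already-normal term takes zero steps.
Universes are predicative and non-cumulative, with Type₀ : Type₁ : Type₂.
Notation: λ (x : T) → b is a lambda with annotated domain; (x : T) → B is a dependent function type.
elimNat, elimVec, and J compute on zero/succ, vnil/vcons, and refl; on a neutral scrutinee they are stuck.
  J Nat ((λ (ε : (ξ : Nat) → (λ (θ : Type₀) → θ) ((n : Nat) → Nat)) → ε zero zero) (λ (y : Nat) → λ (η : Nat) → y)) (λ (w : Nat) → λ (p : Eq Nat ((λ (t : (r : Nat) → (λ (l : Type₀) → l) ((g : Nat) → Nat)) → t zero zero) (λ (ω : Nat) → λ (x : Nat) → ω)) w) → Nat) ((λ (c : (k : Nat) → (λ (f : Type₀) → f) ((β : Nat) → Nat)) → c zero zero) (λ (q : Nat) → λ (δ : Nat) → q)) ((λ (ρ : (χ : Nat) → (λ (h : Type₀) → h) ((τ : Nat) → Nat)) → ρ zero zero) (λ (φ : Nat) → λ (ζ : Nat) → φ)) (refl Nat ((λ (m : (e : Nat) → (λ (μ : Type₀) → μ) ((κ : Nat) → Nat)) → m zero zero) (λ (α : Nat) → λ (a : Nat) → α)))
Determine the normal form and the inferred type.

reduced normal form:
  zero
inferred type:
  Nat
observation: reduction starts at a J iota-redex, and 4 normal-order steps reach the normal form.


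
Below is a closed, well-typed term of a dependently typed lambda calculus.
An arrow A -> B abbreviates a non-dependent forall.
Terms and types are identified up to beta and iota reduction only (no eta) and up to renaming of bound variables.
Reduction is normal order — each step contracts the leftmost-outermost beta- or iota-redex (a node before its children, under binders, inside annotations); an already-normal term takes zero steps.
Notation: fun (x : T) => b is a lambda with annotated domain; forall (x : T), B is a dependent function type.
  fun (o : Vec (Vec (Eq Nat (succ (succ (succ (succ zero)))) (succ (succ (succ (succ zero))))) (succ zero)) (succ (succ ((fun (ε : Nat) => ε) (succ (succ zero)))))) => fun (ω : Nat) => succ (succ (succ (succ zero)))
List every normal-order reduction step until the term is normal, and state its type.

reduction (normal order):
  fun (o : Vec (Vec (Eq Nat (succ (succ (succ (succ zero)))) (succ (succ (succ (succ zero))))) (succ zero)) (succ (succ ((fun (ε : Nat) => ε) (succ (succ zero)))))) => fun (ω : Nat) => succ (succ (succ (succ zero)))
  ~> fun (o : Vec (Vec (Eq Nat (succ (succ (succ (succ zero)))) (succ (succ (succ (succ zero))))) (succ zero)) (succ (succ (succ (succ zero))))) => fun (ε : Nat) => succ (succ (succ (succ zero)))
inferred type:
  Vec (Vec (Eq Nat (succ (succ (succ (succ zero)))) (succ (succ (succ (succ zero))))) (succ zero)) (succ (succ (succ (succ zero)))) -> Nat -> Nat


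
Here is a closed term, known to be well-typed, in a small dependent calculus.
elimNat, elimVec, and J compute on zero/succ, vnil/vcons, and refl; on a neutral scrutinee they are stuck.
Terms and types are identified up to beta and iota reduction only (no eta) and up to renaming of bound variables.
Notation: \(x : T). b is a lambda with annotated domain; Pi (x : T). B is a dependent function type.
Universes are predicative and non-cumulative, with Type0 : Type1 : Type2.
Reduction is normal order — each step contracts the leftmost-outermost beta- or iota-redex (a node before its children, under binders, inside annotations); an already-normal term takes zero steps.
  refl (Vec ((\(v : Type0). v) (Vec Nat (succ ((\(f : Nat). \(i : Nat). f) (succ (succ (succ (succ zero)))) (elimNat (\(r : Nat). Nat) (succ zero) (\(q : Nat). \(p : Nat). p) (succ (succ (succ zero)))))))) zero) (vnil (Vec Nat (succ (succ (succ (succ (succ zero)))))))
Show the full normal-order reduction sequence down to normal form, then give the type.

normal-order reduction:
  refl (Vec ((\(v : Type0). v) (Vec Nat (succ ((\(f : Nat). \(i : Nat). f) (succ (succ (succ (succ zero)))) (elimNat (\(r : Nat). Nat) (succ zero) (\(q : Nat). \(p : Nat). p) (succ (succ (succ zero)))))))) zero) (vnil (Vec Nat (succ (succ (succ (succ (succ zero)))))))
  ~> refl (Vec (Vec Nat (succ ((\(v : Nat). \(f : Nat). v) (succ (succ (succ (succ zero)))) (elimNat (\(i : Nat). Nat) (succ zero) (\(r : Nat). \(q : Nat). q) (succ (succ (succ zero))))))) zero) (vnil (Vec Nat (succ (succ (succ (succ (succ zero)))))))
  ~> refl (Vec (Vec Nat (succ ((\(v : Nat). succ (succ (succ (succ zero)))) (elimNat (\(f : Nat). Nat) (succ zero) (\(i : Nat). \(r : Nat). r) (succ (succ (succ zero))))))) zero) (vnil (Vec Nat (succ (succ (succ (succ (succ zero)))))))
  ~> refl (Vec (Vec Nat (succ (succ (succ (succ (succ zero)))))) zero) (vnil (Vec Nat (succ (succ (succ (succ (succ zero)))))))
the term's type:
  Eq (Vec (Vec Nat (succ (succ (succ (succ (succ zero)))))) zero) (vnil (Vec Nat (succ (succ (succ (succ (succ zero))))))) (vnil (Vec Nat (succ (succ (succ (succ (succ zero)))))))


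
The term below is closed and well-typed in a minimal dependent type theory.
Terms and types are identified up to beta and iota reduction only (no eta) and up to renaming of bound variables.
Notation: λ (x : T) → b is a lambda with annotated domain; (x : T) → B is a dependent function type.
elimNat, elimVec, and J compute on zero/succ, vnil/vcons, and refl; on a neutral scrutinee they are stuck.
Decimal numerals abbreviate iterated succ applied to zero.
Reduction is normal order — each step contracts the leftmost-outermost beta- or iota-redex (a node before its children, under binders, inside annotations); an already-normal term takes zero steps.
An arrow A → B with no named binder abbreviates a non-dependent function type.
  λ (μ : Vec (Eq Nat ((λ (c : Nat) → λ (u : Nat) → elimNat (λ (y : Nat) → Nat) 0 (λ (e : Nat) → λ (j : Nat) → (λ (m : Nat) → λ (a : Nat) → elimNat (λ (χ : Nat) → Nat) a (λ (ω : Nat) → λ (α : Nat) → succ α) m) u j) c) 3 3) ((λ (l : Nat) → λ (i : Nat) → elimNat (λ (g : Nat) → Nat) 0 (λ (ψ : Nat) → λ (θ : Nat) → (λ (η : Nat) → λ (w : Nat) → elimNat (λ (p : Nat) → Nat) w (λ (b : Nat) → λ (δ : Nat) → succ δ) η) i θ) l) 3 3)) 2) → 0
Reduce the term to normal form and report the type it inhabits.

normal form:
  λ (μ : Vec (Eq Nat 9 9) 2) → 0
type:
  Vec (Eq Nat 9 9) 2 → Nat


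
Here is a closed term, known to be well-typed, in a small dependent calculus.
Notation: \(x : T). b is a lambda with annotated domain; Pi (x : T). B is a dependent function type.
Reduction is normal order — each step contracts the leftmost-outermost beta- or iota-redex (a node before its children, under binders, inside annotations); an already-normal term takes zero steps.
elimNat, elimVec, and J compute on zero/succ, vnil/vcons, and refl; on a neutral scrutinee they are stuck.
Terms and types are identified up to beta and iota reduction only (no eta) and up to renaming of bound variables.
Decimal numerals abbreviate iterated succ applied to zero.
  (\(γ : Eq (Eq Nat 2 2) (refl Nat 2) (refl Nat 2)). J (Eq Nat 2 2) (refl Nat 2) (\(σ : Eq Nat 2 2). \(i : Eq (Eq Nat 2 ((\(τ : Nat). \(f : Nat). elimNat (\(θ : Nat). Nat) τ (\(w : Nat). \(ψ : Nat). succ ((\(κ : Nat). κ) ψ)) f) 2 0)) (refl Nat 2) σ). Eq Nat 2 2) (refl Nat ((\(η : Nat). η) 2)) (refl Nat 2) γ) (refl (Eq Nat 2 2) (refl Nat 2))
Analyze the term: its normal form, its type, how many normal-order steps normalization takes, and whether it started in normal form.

reduced normal form:
  refl Nat 2
the term's type:
  Eq Nat 2 2
reduction steps (normal order): 3
term was already normal: no
first redex: a beta-redex


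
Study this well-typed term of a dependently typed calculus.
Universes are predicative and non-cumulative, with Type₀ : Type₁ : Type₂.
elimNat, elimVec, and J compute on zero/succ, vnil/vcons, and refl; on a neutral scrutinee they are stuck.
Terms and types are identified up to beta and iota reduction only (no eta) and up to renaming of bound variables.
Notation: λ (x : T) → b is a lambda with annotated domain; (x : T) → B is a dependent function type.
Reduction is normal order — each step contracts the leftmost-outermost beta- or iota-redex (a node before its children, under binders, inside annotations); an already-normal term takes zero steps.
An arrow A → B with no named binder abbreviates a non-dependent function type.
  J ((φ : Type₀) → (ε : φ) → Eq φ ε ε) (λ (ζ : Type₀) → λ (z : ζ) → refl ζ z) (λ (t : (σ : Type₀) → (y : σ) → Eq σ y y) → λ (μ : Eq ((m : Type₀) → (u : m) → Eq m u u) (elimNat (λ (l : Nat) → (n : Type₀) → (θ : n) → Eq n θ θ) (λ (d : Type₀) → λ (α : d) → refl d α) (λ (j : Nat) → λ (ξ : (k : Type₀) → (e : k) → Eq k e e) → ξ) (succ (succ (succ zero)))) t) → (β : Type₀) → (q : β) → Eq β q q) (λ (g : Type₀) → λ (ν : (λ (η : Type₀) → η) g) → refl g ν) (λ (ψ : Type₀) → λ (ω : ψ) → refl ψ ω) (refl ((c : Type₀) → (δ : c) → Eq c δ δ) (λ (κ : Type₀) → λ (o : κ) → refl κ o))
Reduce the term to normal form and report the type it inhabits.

normal form:
  λ (φ : Type₀) → λ (ε : φ) → refl φ ε
inferred type:
  (φ : Type₀) → (ε : φ) → Eq φ ε ε


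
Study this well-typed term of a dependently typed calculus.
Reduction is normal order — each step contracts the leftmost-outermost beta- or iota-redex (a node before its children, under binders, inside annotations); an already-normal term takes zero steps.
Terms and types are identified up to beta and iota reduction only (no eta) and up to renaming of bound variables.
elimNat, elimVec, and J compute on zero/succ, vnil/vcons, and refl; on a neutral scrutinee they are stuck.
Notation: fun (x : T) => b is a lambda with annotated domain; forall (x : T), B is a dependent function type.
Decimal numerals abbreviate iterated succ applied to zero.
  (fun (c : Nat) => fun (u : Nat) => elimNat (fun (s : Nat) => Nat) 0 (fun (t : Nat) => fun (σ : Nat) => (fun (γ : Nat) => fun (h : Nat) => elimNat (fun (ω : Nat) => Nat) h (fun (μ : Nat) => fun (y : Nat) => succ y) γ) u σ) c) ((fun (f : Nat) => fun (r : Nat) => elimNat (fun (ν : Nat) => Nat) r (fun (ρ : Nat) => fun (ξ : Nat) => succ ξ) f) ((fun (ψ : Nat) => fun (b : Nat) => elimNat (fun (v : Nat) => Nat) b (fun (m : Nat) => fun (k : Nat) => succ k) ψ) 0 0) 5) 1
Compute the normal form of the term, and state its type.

normal form:
  5
inferred type:
  Nat
observation: normalization takes exactly 30 steps under the normal-order strategy.


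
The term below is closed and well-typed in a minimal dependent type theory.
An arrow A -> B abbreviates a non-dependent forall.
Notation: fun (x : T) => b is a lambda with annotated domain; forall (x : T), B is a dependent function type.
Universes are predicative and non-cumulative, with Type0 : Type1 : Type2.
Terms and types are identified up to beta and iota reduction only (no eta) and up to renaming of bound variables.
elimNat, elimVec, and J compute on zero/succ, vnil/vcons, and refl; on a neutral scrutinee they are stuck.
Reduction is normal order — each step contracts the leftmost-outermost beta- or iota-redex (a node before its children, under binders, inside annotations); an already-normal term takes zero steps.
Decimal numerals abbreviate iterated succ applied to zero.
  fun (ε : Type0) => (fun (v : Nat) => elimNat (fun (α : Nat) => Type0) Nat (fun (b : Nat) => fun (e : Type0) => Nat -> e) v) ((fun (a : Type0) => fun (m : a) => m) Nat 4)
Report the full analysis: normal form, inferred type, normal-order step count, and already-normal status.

resulting normal form:
  fun (ε : Type0) => Nat -> Nat -> Nat -> Nat -> Nat
type:
  Type0 -> Type0
reduction steps (normal order): 16
started in normal form: no
first redex: a beta-redex


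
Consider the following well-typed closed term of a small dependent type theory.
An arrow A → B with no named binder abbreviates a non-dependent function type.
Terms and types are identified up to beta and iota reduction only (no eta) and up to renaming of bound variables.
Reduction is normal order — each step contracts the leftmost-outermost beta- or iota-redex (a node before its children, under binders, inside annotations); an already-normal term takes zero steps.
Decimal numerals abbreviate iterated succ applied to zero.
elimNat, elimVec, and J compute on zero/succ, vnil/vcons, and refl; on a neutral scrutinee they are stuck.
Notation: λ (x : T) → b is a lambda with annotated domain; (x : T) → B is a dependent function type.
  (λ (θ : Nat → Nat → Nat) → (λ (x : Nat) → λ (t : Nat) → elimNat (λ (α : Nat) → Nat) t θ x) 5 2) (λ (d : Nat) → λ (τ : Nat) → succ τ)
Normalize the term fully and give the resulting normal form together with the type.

resulting normal form:
  7
the term's type:
  Nat
observation: the first redex contracted is a beta-redex; the normal form is reached in 19 normal-order steps.


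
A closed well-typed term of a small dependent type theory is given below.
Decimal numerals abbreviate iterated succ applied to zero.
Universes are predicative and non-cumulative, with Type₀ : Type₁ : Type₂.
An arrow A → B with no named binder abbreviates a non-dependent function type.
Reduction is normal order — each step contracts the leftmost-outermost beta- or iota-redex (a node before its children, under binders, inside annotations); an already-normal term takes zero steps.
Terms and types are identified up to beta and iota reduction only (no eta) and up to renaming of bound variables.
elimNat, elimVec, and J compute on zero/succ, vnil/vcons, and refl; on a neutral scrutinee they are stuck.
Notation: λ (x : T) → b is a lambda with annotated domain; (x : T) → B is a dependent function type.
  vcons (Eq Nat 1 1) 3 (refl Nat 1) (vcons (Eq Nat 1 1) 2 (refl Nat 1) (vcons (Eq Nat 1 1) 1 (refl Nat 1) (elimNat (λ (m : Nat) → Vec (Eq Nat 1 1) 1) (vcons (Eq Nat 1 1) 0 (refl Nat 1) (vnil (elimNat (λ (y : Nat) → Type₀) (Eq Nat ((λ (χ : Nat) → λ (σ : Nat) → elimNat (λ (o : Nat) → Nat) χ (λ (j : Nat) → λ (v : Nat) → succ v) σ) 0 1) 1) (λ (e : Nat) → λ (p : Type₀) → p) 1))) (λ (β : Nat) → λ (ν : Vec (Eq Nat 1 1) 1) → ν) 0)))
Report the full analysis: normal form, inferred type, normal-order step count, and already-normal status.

normal form:
  vcons (Eq Nat 1 1) 3 (refl Nat 1) (vcons (Eq Nat 1 1) 2 (refl Nat 1) (vcons (Eq Nat 1 1) 1 (refl Nat 1) (vcons (Eq Nat 1 1) 0 (refl Nat 1) (vnil (Eq Nat 1 1)))))
inferred type:
  Vec (Eq Nat 1 1) 4
reduction steps (normal order): 11
already normal: no
first contracted redex: an elimNat iota-redex


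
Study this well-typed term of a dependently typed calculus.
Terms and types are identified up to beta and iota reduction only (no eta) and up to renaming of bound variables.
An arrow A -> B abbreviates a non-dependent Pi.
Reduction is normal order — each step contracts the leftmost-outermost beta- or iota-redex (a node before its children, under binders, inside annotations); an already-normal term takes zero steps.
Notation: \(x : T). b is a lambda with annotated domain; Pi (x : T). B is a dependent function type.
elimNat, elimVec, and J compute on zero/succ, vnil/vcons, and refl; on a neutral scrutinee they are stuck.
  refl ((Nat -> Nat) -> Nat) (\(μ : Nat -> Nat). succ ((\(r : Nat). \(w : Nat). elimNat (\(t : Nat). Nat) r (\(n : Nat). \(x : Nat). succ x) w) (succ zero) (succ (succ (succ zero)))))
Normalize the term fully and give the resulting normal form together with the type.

resulting normal form:
  refl ((Nat -> Nat) -> Nat) (\(μ : Nat -> Nat). succ (succ (succ (succ (succ zero)))))
type:
  Eq ((Nat -> Nat) -> Nat) (\(μ : Nat -> Nat). succ (succ (succ (succ (succ zero))))) (\(r : Nat -> Nat). succ (succ (succ (succ (succ zero)))))
observation: normalization takes exactly 12 steps under the normal-order strategy.


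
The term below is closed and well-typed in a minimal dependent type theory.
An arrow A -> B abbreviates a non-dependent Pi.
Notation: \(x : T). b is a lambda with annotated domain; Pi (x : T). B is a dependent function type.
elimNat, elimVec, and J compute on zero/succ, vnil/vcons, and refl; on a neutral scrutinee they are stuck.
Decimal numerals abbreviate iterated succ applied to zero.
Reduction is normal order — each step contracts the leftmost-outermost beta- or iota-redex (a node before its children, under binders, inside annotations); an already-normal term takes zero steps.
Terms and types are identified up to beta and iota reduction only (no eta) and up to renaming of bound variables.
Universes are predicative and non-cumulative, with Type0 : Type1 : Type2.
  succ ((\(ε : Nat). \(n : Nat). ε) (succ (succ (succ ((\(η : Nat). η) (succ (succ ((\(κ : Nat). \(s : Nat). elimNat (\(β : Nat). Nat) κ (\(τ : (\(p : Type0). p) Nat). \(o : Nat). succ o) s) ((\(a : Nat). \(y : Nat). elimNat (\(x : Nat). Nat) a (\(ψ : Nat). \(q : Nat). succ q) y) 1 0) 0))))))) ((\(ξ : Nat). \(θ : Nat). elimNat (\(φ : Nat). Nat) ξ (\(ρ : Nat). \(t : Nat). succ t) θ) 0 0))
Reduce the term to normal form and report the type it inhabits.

resulting normal form:
  7
the term's type:
  Nat
observation: the term reaches its normal form after 9 normal-order steps.


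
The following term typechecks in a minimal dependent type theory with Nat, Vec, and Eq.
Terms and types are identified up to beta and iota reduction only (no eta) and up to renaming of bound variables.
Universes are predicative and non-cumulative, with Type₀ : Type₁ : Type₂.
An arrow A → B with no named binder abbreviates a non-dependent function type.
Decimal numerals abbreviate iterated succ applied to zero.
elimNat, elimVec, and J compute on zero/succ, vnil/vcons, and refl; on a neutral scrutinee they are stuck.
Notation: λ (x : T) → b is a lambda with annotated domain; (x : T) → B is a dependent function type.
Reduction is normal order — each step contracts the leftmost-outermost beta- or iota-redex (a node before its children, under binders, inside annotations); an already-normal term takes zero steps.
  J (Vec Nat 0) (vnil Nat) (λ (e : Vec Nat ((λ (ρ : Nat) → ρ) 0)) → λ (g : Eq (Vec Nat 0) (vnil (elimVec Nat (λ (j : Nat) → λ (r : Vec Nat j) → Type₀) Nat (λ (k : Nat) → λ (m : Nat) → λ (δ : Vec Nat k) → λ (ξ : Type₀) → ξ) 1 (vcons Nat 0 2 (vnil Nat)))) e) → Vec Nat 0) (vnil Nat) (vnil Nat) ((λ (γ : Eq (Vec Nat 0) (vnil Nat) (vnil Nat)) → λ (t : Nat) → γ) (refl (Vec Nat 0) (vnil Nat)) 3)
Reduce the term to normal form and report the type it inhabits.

resulting normal form:
  vnil Nat
the term's type:
  Vec Nat 0


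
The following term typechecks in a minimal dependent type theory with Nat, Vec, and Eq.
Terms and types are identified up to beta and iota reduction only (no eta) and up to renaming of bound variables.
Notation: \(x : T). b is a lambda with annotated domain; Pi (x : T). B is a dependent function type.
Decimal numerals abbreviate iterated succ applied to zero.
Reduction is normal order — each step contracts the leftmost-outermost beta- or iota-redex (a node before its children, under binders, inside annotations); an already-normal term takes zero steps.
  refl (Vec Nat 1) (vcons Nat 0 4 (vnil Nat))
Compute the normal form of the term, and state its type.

normal form:
  refl (Vec Nat 1) (vcons Nat 0 4 (vnil Nat))
inferred type:
  Eq (Vec Nat 1) (vcons Nat 0 4 (vnil Nat)) (vcons Nat 0 4 (vnil Nat))
observation: no redex remains anywhere in the term; it is its own normal form.


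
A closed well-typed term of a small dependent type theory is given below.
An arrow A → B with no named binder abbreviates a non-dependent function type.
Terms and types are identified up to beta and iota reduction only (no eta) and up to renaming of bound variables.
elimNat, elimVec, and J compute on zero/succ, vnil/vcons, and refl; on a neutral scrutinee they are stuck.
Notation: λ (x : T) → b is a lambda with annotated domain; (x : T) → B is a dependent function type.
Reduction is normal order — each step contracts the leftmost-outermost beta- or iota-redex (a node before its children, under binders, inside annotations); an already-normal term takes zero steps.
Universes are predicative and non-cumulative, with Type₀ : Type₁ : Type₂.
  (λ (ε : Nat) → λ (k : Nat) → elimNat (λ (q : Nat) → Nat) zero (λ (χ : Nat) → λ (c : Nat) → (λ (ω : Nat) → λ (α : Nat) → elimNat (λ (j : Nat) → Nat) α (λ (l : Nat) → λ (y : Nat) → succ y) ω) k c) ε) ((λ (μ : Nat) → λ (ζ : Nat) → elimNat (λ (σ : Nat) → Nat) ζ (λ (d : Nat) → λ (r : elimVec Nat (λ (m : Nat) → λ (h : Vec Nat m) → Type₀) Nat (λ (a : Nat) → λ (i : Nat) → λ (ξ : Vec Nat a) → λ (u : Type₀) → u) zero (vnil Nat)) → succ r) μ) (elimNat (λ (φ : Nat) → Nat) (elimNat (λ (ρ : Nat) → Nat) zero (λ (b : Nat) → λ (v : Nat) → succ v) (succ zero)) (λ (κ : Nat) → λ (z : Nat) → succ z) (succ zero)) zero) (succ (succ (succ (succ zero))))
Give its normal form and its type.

normal form:
  succ (succ (succ (succ (succ (succ (succ (succ zero)))))))
inferred type:
  Nat
observation: reduction starts at a beta-redex, and 42 normal-order steps reach the normal form.


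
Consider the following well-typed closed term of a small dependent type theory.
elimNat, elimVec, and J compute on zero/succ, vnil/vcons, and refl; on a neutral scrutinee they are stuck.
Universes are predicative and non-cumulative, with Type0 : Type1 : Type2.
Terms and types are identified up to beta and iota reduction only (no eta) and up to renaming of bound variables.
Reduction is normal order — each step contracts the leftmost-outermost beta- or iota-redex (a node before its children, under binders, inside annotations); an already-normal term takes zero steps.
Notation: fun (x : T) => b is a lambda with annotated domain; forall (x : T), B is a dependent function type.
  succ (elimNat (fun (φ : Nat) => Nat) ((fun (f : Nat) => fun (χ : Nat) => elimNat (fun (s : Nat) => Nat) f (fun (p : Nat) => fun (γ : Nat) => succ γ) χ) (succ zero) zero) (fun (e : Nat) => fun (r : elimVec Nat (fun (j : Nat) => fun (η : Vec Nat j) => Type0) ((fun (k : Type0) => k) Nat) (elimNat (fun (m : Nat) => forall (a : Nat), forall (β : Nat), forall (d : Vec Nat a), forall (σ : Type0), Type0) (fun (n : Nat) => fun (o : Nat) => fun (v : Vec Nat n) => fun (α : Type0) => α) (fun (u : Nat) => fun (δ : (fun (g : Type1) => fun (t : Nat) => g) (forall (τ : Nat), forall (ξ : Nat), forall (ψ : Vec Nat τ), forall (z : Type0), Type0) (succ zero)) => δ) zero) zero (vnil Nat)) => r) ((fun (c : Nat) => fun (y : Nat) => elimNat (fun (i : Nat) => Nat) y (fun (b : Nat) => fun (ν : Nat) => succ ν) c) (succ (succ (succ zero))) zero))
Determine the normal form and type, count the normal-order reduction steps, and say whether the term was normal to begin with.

resulting normal form:
  succ (succ zero)
inferred type:
  Nat
normal-order step count: 27
term was already normal: no
first redex: a beta-redex


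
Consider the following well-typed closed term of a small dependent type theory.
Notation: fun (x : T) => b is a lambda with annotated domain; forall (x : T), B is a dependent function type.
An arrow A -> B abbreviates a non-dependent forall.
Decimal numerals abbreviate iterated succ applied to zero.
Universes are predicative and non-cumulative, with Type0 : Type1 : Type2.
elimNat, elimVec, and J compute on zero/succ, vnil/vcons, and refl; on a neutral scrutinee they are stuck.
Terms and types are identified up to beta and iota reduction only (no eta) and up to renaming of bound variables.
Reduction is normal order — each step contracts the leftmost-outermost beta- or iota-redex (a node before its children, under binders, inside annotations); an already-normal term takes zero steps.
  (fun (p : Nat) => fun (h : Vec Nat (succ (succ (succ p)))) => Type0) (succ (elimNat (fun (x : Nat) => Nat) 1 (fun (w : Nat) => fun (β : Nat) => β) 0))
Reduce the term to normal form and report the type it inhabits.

resulting normal form:
  fun (p : Vec Nat 5) => Type0
the term's type:
  Vec Nat 5 -> Type1
observation: 2 normal-order steps separate the term from its normal form.


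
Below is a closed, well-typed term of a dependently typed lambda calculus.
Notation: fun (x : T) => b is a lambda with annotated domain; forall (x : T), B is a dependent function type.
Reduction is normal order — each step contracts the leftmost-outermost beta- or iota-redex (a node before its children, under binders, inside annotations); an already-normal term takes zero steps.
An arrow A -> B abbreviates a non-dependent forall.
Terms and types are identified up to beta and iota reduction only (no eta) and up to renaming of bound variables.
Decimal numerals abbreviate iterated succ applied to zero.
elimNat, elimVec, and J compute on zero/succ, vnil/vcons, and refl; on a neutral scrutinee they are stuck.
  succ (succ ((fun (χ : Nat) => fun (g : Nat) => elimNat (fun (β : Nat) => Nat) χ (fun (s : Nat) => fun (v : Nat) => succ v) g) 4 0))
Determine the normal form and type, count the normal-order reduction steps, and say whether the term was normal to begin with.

reduced normal form:
  6
type:
  Nat
reduction steps (normal order): 3
started in normal form: no
first redex: a beta-redex


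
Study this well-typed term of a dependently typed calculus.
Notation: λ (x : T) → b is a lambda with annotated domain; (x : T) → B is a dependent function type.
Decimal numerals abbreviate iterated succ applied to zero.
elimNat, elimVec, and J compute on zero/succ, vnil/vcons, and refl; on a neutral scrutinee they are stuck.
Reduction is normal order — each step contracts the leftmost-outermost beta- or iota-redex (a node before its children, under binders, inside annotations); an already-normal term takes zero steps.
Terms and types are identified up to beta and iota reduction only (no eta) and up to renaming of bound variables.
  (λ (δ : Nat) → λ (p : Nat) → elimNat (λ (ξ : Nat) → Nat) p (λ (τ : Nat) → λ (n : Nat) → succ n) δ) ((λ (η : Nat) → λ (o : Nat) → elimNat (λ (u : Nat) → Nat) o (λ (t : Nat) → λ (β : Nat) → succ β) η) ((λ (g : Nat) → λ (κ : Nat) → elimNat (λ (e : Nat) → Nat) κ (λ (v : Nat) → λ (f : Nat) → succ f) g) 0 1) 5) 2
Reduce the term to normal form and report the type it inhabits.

reduced normal form:
  8
the term's type:
  Nat
observation: normalization takes exactly 30 steps under the normal-order strategy.


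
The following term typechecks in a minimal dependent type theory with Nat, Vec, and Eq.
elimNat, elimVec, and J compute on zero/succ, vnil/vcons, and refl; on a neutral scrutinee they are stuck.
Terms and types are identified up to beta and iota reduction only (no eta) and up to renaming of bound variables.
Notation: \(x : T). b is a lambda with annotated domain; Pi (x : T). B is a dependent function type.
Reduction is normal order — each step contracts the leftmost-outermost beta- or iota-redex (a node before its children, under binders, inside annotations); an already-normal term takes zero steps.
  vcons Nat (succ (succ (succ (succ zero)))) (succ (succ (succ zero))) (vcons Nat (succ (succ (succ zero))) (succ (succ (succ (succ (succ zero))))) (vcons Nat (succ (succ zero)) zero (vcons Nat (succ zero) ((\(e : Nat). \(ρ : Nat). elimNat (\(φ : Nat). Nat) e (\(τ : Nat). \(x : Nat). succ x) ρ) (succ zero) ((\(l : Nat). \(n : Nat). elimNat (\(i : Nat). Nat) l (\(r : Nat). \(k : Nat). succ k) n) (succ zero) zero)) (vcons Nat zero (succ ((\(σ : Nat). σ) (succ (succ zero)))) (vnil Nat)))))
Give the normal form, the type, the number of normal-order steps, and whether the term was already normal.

reduced normal form:
  vcons Nat (succ (succ (succ (succ zero)))) (succ (succ (succ zero))) (vcons Nat (succ (succ (succ zero))) (succ (succ (succ (succ (succ zero))))) (vcons Nat (succ (succ zero)) zero (vcons Nat (succ zero) (succ (succ zero)) (vcons Nat zero (succ (succ (succ zero))) (vnil Nat)))))
the term's type:
  Vec Nat (succ (succ (succ (succ (succ zero)))))
reduction steps (normal order): 10
term was already normal: no
first redex: a beta-redex


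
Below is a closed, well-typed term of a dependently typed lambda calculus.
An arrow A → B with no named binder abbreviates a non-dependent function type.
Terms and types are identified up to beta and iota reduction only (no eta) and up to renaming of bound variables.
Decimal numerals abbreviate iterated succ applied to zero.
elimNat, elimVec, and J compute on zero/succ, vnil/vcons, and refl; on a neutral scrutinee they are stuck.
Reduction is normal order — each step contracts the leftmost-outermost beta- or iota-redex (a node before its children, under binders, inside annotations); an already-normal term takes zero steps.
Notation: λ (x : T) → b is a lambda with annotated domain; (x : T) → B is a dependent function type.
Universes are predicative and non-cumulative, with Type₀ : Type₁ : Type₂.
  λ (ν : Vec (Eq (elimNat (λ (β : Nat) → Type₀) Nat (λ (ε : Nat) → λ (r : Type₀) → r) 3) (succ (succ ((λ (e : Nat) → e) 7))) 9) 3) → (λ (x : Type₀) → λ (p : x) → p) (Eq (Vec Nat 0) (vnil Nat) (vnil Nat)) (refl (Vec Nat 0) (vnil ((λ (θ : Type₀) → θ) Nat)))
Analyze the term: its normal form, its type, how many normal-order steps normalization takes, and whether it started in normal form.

normal form:
  λ (ν : Vec (Eq Nat 9 9) 3) → refl (Vec Nat 0) (vnil Nat)
inferred type:
  Vec (Eq Nat 9 9) 3 → Eq (Vec Nat 0) (vnil Nat) (vnil Nat)
steps to reach normal form (normal order): 14
term was already normal: no
first redex: an elimNat iota-redex
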